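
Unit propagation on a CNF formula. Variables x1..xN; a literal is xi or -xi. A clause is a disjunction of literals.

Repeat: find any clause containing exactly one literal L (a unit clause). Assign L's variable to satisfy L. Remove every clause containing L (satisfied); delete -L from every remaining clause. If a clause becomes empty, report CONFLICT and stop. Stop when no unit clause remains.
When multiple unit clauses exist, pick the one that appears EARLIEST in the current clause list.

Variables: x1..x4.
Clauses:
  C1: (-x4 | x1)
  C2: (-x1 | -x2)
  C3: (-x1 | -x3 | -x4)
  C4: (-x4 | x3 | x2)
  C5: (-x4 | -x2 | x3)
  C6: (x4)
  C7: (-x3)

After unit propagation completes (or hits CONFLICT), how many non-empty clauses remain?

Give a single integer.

Answer: 0

Derivation:
unit clause [4] forces x4=T; simplify:
  drop -4 from [-4, 1] -> [1]
  drop -4 from [-1, -3, -4] -> [-1, -3]
  drop -4 from [-4, 3, 2] -> [3, 2]
  drop -4 from [-4, -2, 3] -> [-2, 3]
  satisfied 1 clause(s); 6 remain; assigned so far: [4]
unit clause [1] forces x1=T; simplify:
  drop -1 from [-1, -2] -> [-2]
  drop -1 from [-1, -3] -> [-3]
  satisfied 1 clause(s); 5 remain; assigned so far: [1, 4]
unit clause [-2] forces x2=F; simplify:
  drop 2 from [3, 2] -> [3]
  satisfied 2 clause(s); 3 remain; assigned so far: [1, 2, 4]
unit clause [-3] forces x3=F; simplify:
  drop 3 from [3] -> [] (empty!)
  satisfied 2 clause(s); 1 remain; assigned so far: [1, 2, 3, 4]
CONFLICT (empty clause)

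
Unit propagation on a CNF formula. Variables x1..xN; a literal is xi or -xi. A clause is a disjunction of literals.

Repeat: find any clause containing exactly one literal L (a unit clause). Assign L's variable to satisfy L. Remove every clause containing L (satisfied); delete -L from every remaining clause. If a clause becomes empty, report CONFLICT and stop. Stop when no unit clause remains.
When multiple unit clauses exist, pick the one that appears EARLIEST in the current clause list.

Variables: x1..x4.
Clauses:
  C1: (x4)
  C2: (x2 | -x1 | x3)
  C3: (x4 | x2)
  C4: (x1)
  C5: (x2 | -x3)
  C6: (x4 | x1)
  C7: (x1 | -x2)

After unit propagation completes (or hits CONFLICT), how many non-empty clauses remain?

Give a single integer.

Answer: 2

Derivation:
unit clause [4] forces x4=T; simplify:
  satisfied 3 clause(s); 4 remain; assigned so far: [4]
unit clause [1] forces x1=T; simplify:
  drop -1 from [2, -1, 3] -> [2, 3]
  satisfied 2 clause(s); 2 remain; assigned so far: [1, 4]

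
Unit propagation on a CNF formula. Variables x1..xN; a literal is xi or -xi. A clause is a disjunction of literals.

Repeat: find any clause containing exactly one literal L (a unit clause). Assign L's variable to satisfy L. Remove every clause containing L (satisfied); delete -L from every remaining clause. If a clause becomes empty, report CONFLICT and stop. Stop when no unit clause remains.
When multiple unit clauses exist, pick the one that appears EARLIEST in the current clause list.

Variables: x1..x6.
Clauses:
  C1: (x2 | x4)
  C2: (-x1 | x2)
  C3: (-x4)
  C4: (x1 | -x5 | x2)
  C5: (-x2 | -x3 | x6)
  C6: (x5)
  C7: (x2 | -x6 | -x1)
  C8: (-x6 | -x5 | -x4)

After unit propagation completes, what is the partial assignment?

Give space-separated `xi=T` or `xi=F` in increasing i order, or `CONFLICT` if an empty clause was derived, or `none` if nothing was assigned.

Answer: x2=T x4=F x5=T

Derivation:
unit clause [-4] forces x4=F; simplify:
  drop 4 from [2, 4] -> [2]
  satisfied 2 clause(s); 6 remain; assigned so far: [4]
unit clause [2] forces x2=T; simplify:
  drop -2 from [-2, -3, 6] -> [-3, 6]
  satisfied 4 clause(s); 2 remain; assigned so far: [2, 4]
unit clause [5] forces x5=T; simplify:
  satisfied 1 clause(s); 1 remain; assigned so far: [2, 4, 5]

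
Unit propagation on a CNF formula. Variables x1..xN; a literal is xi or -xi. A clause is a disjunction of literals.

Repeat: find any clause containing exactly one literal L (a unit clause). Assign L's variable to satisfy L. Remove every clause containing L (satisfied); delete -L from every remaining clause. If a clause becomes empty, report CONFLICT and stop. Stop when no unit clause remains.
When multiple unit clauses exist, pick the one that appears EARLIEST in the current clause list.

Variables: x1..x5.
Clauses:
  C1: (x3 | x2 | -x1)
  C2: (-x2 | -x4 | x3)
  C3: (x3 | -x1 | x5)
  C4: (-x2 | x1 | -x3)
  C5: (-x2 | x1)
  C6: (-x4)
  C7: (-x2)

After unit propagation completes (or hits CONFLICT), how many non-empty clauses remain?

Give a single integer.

unit clause [-4] forces x4=F; simplify:
  satisfied 2 clause(s); 5 remain; assigned so far: [4]
unit clause [-2] forces x2=F; simplify:
  drop 2 from [3, 2, -1] -> [3, -1]
  satisfied 3 clause(s); 2 remain; assigned so far: [2, 4]

Answer: 2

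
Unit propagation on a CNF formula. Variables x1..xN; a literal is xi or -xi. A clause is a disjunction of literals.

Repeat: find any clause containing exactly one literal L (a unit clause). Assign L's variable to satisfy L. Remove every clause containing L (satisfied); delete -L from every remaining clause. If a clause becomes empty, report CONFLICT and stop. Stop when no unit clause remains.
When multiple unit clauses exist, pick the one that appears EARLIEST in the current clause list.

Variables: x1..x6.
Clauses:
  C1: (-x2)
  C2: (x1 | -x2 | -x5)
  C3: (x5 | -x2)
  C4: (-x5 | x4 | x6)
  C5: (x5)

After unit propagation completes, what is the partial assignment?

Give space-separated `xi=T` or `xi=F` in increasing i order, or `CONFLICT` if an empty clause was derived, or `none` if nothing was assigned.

Answer: x2=F x5=T

Derivation:
unit clause [-2] forces x2=F; simplify:
  satisfied 3 clause(s); 2 remain; assigned so far: [2]
unit clause [5] forces x5=T; simplify:
  drop -5 from [-5, 4, 6] -> [4, 6]
  satisfied 1 clause(s); 1 remain; assigned so far: [2, 5]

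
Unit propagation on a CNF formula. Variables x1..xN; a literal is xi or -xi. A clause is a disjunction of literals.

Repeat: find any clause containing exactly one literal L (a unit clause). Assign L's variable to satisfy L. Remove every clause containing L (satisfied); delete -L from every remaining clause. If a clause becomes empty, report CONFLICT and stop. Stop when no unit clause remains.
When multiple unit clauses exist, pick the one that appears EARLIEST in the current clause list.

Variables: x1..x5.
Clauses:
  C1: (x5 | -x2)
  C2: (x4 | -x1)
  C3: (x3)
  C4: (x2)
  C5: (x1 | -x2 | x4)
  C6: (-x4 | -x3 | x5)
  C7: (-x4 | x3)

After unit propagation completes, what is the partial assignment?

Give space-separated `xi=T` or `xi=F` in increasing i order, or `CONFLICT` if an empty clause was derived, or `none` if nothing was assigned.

Answer: x2=T x3=T x5=T

Derivation:
unit clause [3] forces x3=T; simplify:
  drop -3 from [-4, -3, 5] -> [-4, 5]
  satisfied 2 clause(s); 5 remain; assigned so far: [3]
unit clause [2] forces x2=T; simplify:
  drop -2 from [5, -2] -> [5]
  drop -2 from [1, -2, 4] -> [1, 4]
  satisfied 1 clause(s); 4 remain; assigned so far: [2, 3]
unit clause [5] forces x5=T; simplify:
  satisfied 2 clause(s); 2 remain; assigned so far: [2, 3, 5]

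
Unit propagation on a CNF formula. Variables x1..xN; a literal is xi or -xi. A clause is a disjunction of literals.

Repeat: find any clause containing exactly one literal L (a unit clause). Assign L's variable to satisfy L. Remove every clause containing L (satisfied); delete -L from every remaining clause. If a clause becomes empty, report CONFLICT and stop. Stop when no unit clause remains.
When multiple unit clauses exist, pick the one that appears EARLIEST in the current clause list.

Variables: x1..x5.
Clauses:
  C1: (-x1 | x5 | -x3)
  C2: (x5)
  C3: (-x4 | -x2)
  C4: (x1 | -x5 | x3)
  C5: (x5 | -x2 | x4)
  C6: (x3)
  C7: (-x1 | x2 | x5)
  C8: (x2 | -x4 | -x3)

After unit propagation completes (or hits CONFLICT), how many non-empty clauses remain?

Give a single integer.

Answer: 2

Derivation:
unit clause [5] forces x5=T; simplify:
  drop -5 from [1, -5, 3] -> [1, 3]
  satisfied 4 clause(s); 4 remain; assigned so far: [5]
unit clause [3] forces x3=T; simplify:
  drop -3 from [2, -4, -3] -> [2, -4]
  satisfied 2 clause(s); 2 remain; assigned so far: [3, 5]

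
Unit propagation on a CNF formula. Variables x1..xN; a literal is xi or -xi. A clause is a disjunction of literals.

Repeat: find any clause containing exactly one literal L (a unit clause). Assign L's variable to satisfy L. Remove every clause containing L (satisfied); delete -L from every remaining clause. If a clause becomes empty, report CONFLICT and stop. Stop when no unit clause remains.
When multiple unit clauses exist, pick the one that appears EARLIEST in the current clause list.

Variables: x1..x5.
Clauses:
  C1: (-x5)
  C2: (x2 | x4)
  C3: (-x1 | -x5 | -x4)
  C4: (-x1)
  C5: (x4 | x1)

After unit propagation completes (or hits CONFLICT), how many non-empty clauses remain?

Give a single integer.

unit clause [-5] forces x5=F; simplify:
  satisfied 2 clause(s); 3 remain; assigned so far: [5]
unit clause [-1] forces x1=F; simplify:
  drop 1 from [4, 1] -> [4]
  satisfied 1 clause(s); 2 remain; assigned so far: [1, 5]
unit clause [4] forces x4=T; simplify:
  satisfied 2 clause(s); 0 remain; assigned so far: [1, 4, 5]

Answer: 0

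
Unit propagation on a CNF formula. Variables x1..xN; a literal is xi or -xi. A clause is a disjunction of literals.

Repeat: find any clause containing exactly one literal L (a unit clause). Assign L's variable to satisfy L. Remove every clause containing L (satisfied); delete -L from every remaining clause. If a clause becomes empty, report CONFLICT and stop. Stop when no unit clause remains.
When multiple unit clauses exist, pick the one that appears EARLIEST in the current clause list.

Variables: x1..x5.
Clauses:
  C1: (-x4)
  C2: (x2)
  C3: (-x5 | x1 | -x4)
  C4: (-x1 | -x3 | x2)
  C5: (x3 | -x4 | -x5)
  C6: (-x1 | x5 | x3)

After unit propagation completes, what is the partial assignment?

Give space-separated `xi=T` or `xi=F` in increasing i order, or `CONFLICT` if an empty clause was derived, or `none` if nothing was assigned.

unit clause [-4] forces x4=F; simplify:
  satisfied 3 clause(s); 3 remain; assigned so far: [4]
unit clause [2] forces x2=T; simplify:
  satisfied 2 clause(s); 1 remain; assigned so far: [2, 4]

Answer: x2=T x4=F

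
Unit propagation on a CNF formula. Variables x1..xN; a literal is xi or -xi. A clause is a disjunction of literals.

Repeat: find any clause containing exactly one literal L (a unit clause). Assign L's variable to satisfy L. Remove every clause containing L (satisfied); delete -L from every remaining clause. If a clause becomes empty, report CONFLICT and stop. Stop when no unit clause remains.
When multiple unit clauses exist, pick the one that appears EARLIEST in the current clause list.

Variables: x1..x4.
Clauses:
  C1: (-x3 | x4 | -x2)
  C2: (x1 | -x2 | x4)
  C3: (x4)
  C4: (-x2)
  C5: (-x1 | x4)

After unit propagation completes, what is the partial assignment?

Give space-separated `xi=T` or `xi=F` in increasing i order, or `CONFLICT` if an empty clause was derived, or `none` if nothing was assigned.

Answer: x2=F x4=T

Derivation:
unit clause [4] forces x4=T; simplify:
  satisfied 4 clause(s); 1 remain; assigned so far: [4]
unit clause [-2] forces x2=F; simplify:
  satisfied 1 clause(s); 0 remain; assigned so far: [2, 4]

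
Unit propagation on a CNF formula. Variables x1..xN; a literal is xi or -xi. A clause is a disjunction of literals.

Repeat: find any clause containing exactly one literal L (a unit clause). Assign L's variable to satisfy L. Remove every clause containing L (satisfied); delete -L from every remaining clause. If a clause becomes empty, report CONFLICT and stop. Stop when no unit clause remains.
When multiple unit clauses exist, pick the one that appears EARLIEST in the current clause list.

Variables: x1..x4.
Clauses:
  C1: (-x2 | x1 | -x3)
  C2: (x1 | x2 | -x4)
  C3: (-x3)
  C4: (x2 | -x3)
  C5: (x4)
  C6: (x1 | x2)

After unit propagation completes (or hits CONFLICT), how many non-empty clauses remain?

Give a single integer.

unit clause [-3] forces x3=F; simplify:
  satisfied 3 clause(s); 3 remain; assigned so far: [3]
unit clause [4] forces x4=T; simplify:
  drop -4 from [1, 2, -4] -> [1, 2]
  satisfied 1 clause(s); 2 remain; assigned so far: [3, 4]

Answer: 2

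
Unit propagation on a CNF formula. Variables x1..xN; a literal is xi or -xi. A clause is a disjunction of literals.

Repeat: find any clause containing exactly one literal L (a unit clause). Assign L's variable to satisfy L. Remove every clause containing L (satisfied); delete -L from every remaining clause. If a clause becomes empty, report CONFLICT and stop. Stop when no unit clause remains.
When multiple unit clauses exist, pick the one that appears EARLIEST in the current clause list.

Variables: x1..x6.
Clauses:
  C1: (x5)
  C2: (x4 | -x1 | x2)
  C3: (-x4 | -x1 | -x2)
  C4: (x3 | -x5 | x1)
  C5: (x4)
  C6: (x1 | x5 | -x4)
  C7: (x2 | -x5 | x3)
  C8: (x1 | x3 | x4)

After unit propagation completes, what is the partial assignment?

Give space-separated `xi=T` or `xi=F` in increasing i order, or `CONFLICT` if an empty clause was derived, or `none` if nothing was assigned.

Answer: x4=T x5=T

Derivation:
unit clause [5] forces x5=T; simplify:
  drop -5 from [3, -5, 1] -> [3, 1]
  drop -5 from [2, -5, 3] -> [2, 3]
  satisfied 2 clause(s); 6 remain; assigned so far: [5]
unit clause [4] forces x4=T; simplify:
  drop -4 from [-4, -1, -2] -> [-1, -2]
  satisfied 3 clause(s); 3 remain; assigned so far: [4, 5]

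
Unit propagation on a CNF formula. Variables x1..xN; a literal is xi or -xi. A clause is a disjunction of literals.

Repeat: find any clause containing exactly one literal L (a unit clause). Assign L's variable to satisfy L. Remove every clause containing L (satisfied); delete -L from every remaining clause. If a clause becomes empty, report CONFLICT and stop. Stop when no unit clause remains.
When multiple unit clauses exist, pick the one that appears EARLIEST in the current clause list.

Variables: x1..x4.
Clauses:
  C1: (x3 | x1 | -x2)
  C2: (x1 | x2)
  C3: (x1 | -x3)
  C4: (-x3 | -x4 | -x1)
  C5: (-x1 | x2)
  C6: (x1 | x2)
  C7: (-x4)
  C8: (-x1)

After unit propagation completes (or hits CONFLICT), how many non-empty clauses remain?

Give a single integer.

unit clause [-4] forces x4=F; simplify:
  satisfied 2 clause(s); 6 remain; assigned so far: [4]
unit clause [-1] forces x1=F; simplify:
  drop 1 from [3, 1, -2] -> [3, -2]
  drop 1 from [1, 2] -> [2]
  drop 1 from [1, -3] -> [-3]
  drop 1 from [1, 2] -> [2]
  satisfied 2 clause(s); 4 remain; assigned so far: [1, 4]
unit clause [2] forces x2=T; simplify:
  drop -2 from [3, -2] -> [3]
  satisfied 2 clause(s); 2 remain; assigned so far: [1, 2, 4]
unit clause [3] forces x3=T; simplify:
  drop -3 from [-3] -> [] (empty!)
  satisfied 1 clause(s); 1 remain; assigned so far: [1, 2, 3, 4]
CONFLICT (empty clause)

Answer: 0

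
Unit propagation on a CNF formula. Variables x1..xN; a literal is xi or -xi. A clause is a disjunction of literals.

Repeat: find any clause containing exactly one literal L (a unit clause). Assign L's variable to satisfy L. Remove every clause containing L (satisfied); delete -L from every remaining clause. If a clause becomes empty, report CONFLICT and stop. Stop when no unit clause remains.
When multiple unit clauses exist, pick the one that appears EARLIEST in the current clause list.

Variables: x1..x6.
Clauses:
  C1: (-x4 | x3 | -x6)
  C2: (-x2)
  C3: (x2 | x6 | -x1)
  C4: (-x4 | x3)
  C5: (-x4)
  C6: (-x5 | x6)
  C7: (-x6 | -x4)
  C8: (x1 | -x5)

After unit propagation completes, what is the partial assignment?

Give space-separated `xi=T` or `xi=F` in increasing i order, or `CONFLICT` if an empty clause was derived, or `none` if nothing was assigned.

Answer: x2=F x4=F

Derivation:
unit clause [-2] forces x2=F; simplify:
  drop 2 from [2, 6, -1] -> [6, -1]
  satisfied 1 clause(s); 7 remain; assigned so far: [2]
unit clause [-4] forces x4=F; simplify:
  satisfied 4 clause(s); 3 remain; assigned so far: [2, 4]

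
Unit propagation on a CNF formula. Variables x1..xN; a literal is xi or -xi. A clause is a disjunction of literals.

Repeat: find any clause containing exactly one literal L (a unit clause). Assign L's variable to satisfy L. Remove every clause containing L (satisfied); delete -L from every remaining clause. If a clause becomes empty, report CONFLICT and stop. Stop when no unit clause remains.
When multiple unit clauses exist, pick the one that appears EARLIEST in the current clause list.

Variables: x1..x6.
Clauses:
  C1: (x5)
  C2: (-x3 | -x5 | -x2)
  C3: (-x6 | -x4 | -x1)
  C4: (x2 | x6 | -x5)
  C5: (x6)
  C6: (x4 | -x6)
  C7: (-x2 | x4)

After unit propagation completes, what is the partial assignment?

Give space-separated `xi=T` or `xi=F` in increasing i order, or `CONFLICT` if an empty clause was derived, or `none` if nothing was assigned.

Answer: x1=F x4=T x5=T x6=T

Derivation:
unit clause [5] forces x5=T; simplify:
  drop -5 from [-3, -5, -2] -> [-3, -2]
  drop -5 from [2, 6, -5] -> [2, 6]
  satisfied 1 clause(s); 6 remain; assigned so far: [5]
unit clause [6] forces x6=T; simplify:
  drop -6 from [-6, -4, -1] -> [-4, -1]
  drop -6 from [4, -6] -> [4]
  satisfied 2 clause(s); 4 remain; assigned so far: [5, 6]
unit clause [4] forces x4=T; simplify:
  drop -4 from [-4, -1] -> [-1]
  satisfied 2 clause(s); 2 remain; assigned so far: [4, 5, 6]
unit clause [-1] forces x1=F; simplify:
  satisfied 1 clause(s); 1 remain; assigned so far: [1, 4, 5, 6]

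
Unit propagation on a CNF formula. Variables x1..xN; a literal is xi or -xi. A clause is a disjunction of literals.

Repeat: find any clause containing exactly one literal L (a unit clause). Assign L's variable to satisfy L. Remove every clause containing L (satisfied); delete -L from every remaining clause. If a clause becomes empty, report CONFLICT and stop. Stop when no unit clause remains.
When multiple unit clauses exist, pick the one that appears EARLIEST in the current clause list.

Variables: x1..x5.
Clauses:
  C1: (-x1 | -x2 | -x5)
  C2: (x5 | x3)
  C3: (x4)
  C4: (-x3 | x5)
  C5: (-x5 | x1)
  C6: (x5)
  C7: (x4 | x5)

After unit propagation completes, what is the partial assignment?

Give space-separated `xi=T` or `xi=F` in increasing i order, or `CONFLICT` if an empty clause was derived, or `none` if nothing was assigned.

Answer: x1=T x2=F x4=T x5=T

Derivation:
unit clause [4] forces x4=T; simplify:
  satisfied 2 clause(s); 5 remain; assigned so far: [4]
unit clause [5] forces x5=T; simplify:
  drop -5 from [-1, -2, -5] -> [-1, -2]
  drop -5 from [-5, 1] -> [1]
  satisfied 3 clause(s); 2 remain; assigned so far: [4, 5]
unit clause [1] forces x1=T; simplify:
  drop -1 from [-1, -2] -> [-2]
  satisfied 1 clause(s); 1 remain; assigned so far: [1, 4, 5]
unit clause [-2] forces x2=F; simplify:
  satisfied 1 clause(s); 0 remain; assigned so far: [1, 2, 4, 5]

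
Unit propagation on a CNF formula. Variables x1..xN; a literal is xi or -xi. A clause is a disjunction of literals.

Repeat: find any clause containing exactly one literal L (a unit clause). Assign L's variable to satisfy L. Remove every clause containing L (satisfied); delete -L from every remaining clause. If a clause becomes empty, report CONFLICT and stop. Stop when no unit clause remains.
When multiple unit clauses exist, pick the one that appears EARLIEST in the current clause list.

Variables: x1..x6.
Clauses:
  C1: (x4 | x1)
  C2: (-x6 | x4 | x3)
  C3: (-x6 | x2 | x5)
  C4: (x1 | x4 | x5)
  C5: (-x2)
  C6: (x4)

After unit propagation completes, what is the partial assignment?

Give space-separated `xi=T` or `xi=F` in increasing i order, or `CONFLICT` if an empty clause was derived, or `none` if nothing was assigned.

unit clause [-2] forces x2=F; simplify:
  drop 2 from [-6, 2, 5] -> [-6, 5]
  satisfied 1 clause(s); 5 remain; assigned so far: [2]
unit clause [4] forces x4=T; simplify:
  satisfied 4 clause(s); 1 remain; assigned so far: [2, 4]

Answer: x2=F x4=T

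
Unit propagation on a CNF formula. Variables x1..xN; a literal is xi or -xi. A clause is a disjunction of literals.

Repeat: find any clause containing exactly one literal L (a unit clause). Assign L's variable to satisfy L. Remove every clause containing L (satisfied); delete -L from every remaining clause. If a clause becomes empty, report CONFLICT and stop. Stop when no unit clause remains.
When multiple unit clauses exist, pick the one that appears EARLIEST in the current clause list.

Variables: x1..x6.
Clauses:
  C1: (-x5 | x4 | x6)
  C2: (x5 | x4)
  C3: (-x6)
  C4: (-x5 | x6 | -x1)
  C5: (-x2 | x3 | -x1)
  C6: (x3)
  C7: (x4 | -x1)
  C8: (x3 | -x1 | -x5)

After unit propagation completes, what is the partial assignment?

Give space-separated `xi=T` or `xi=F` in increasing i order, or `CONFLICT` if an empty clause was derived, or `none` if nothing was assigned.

Answer: x3=T x6=F

Derivation:
unit clause [-6] forces x6=F; simplify:
  drop 6 from [-5, 4, 6] -> [-5, 4]
  drop 6 from [-5, 6, -1] -> [-5, -1]
  satisfied 1 clause(s); 7 remain; assigned so far: [6]
unit clause [3] forces x3=T; simplify:
  satisfied 3 clause(s); 4 remain; assigned so far: [3, 6]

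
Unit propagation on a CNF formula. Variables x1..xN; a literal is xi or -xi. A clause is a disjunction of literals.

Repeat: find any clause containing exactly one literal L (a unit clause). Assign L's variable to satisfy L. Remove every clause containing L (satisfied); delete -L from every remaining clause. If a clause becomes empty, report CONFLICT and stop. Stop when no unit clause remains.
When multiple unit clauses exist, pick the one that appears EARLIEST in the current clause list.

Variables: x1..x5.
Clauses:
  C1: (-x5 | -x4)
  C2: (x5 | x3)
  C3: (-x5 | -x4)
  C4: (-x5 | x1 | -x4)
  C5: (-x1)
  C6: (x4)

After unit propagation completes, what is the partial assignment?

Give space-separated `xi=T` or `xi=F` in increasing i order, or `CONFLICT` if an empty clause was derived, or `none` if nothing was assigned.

unit clause [-1] forces x1=F; simplify:
  drop 1 from [-5, 1, -4] -> [-5, -4]
  satisfied 1 clause(s); 5 remain; assigned so far: [1]
unit clause [4] forces x4=T; simplify:
  drop -4 from [-5, -4] -> [-5]
  drop -4 from [-5, -4] -> [-5]
  drop -4 from [-5, -4] -> [-5]
  satisfied 1 clause(s); 4 remain; assigned so far: [1, 4]
unit clause [-5] forces x5=F; simplify:
  drop 5 from [5, 3] -> [3]
  satisfied 3 clause(s); 1 remain; assigned so far: [1, 4, 5]
unit clause [3] forces x3=T; simplify:
  satisfied 1 clause(s); 0 remain; assigned so far: [1, 3, 4, 5]

Answer: x1=F x3=T x4=T x5=F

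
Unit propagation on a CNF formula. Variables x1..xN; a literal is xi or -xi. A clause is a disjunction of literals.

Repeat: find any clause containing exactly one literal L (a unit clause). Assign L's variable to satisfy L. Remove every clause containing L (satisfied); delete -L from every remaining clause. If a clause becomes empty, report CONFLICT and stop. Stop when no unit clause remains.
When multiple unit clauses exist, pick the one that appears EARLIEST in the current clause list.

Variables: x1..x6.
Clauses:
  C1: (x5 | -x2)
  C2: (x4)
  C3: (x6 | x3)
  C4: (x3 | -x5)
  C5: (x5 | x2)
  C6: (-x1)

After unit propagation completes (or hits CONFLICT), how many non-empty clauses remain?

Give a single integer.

unit clause [4] forces x4=T; simplify:
  satisfied 1 clause(s); 5 remain; assigned so far: [4]
unit clause [-1] forces x1=F; simplify:
  satisfied 1 clause(s); 4 remain; assigned so far: [1, 4]

Answer: 4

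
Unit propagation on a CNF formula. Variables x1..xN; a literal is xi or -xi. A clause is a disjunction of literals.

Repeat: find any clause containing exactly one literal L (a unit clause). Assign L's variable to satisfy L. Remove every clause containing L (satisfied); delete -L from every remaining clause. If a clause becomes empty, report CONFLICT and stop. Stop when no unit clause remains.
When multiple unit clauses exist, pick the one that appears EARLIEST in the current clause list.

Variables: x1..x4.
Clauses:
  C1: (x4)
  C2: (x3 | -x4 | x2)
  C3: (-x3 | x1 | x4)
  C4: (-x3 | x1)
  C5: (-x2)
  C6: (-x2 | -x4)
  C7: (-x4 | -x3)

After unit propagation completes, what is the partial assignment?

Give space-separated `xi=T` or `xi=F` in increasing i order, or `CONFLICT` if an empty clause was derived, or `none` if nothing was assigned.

Answer: CONFLICT

Derivation:
unit clause [4] forces x4=T; simplify:
  drop -4 from [3, -4, 2] -> [3, 2]
  drop -4 from [-2, -4] -> [-2]
  drop -4 from [-4, -3] -> [-3]
  satisfied 2 clause(s); 5 remain; assigned so far: [4]
unit clause [-2] forces x2=F; simplify:
  drop 2 from [3, 2] -> [3]
  satisfied 2 clause(s); 3 remain; assigned so far: [2, 4]
unit clause [3] forces x3=T; simplify:
  drop -3 from [-3, 1] -> [1]
  drop -3 from [-3] -> [] (empty!)
  satisfied 1 clause(s); 2 remain; assigned so far: [2, 3, 4]
CONFLICT (empty clause)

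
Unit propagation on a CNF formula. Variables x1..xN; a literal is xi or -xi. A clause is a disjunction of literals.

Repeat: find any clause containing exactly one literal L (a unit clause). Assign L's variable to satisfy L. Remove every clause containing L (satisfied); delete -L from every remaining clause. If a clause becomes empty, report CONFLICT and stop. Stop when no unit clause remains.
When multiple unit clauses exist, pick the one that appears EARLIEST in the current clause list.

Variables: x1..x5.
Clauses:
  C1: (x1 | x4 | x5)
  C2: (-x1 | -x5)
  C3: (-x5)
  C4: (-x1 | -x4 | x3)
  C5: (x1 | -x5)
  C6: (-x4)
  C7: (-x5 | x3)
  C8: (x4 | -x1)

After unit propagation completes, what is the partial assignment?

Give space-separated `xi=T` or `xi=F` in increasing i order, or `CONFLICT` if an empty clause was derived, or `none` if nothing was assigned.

unit clause [-5] forces x5=F; simplify:
  drop 5 from [1, 4, 5] -> [1, 4]
  satisfied 4 clause(s); 4 remain; assigned so far: [5]
unit clause [-4] forces x4=F; simplify:
  drop 4 from [1, 4] -> [1]
  drop 4 from [4, -1] -> [-1]
  satisfied 2 clause(s); 2 remain; assigned so far: [4, 5]
unit clause [1] forces x1=T; simplify:
  drop -1 from [-1] -> [] (empty!)
  satisfied 1 clause(s); 1 remain; assigned so far: [1, 4, 5]
CONFLICT (empty clause)

Answer: CONFLICT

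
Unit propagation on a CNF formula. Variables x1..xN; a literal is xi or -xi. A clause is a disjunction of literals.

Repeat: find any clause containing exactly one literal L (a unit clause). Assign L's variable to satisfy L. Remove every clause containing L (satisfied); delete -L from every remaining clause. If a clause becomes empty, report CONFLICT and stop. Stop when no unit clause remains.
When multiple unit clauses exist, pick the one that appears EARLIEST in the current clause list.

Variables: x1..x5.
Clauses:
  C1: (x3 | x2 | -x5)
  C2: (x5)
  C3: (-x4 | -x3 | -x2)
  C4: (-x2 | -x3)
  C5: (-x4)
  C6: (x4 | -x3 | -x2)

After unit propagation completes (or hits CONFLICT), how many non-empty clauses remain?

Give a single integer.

unit clause [5] forces x5=T; simplify:
  drop -5 from [3, 2, -5] -> [3, 2]
  satisfied 1 clause(s); 5 remain; assigned so far: [5]
unit clause [-4] forces x4=F; simplify:
  drop 4 from [4, -3, -2] -> [-3, -2]
  satisfied 2 clause(s); 3 remain; assigned so far: [4, 5]

Answer: 3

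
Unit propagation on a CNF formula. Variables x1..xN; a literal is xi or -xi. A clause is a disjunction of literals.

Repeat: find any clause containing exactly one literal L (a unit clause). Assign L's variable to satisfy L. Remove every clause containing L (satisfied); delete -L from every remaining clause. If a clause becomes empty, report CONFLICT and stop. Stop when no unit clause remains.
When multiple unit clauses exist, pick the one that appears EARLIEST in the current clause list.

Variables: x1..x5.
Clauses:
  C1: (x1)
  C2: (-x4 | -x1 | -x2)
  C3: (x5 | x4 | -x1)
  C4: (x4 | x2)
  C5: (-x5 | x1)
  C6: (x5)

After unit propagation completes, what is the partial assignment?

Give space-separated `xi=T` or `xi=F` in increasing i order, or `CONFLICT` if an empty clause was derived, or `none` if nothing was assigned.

Answer: x1=T x5=T

Derivation:
unit clause [1] forces x1=T; simplify:
  drop -1 from [-4, -1, -2] -> [-4, -2]
  drop -1 from [5, 4, -1] -> [5, 4]
  satisfied 2 clause(s); 4 remain; assigned so far: [1]
unit clause [5] forces x5=T; simplify:
  satisfied 2 clause(s); 2 remain; assigned so far: [1, 5]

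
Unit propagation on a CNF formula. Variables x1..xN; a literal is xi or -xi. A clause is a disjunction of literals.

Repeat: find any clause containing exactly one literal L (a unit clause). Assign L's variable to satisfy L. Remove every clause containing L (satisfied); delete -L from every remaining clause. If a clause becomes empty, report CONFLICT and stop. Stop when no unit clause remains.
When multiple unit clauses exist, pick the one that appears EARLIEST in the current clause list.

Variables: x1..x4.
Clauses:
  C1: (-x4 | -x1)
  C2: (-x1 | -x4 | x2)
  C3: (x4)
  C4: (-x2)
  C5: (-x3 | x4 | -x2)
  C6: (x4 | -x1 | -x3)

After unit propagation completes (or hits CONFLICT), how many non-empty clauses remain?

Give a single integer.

Answer: 0

Derivation:
unit clause [4] forces x4=T; simplify:
  drop -4 from [-4, -1] -> [-1]
  drop -4 from [-1, -4, 2] -> [-1, 2]
  satisfied 3 clause(s); 3 remain; assigned so far: [4]
unit clause [-1] forces x1=F; simplify:
  satisfied 2 clause(s); 1 remain; assigned so far: [1, 4]
unit clause [-2] forces x2=F; simplify:
  satisfied 1 clause(s); 0 remain; assigned so far: [1, 2, 4]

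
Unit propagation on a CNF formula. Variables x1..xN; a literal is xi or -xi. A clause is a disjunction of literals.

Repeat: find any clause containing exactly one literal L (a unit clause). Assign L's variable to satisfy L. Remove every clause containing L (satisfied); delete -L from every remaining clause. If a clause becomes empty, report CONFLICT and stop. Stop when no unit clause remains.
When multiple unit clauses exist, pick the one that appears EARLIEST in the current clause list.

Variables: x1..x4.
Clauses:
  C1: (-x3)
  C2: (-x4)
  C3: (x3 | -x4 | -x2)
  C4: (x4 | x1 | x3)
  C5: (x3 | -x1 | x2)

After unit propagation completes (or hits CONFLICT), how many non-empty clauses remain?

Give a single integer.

Answer: 0

Derivation:
unit clause [-3] forces x3=F; simplify:
  drop 3 from [3, -4, -2] -> [-4, -2]
  drop 3 from [4, 1, 3] -> [4, 1]
  drop 3 from [3, -1, 2] -> [-1, 2]
  satisfied 1 clause(s); 4 remain; assigned so far: [3]
unit clause [-4] forces x4=F; simplify:
  drop 4 from [4, 1] -> [1]
  satisfied 2 clause(s); 2 remain; assigned so far: [3, 4]
unit clause [1] forces x1=T; simplify:
  drop -1 from [-1, 2] -> [2]
  satisfied 1 clause(s); 1 remain; assigned so far: [1, 3, 4]
unit clause [2] forces x2=T; simplify:
  satisfied 1 clause(s); 0 remain; assigned so far: [1, 2, 3, 4]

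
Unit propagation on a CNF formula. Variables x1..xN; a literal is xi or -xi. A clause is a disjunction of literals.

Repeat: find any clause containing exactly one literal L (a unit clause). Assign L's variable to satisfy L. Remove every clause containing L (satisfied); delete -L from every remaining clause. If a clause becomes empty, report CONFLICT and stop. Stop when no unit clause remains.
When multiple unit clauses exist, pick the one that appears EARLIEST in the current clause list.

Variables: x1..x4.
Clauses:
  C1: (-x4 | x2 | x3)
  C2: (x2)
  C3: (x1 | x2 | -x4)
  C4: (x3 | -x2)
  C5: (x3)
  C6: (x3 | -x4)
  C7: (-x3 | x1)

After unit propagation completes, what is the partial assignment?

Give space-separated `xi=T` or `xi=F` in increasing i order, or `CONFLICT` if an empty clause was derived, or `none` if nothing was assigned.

Answer: x1=T x2=T x3=T

Derivation:
unit clause [2] forces x2=T; simplify:
  drop -2 from [3, -2] -> [3]
  satisfied 3 clause(s); 4 remain; assigned so far: [2]
unit clause [3] forces x3=T; simplify:
  drop -3 from [-3, 1] -> [1]
  satisfied 3 clause(s); 1 remain; assigned so far: [2, 3]
unit clause [1] forces x1=T; simplify:
  satisfied 1 clause(s); 0 remain; assigned so far: [1, 2, 3]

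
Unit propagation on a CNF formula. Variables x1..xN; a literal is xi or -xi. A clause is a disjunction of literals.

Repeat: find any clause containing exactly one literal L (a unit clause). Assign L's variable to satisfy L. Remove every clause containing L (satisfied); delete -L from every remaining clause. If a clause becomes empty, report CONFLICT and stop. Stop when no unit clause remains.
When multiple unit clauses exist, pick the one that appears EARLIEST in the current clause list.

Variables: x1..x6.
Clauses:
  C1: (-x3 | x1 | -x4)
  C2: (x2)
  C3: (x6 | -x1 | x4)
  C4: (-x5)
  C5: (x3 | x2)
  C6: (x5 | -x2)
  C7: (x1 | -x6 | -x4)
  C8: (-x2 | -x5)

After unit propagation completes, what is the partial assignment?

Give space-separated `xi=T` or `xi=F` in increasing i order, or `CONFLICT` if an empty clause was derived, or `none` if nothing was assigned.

unit clause [2] forces x2=T; simplify:
  drop -2 from [5, -2] -> [5]
  drop -2 from [-2, -5] -> [-5]
  satisfied 2 clause(s); 6 remain; assigned so far: [2]
unit clause [-5] forces x5=F; simplify:
  drop 5 from [5] -> [] (empty!)
  satisfied 2 clause(s); 4 remain; assigned so far: [2, 5]
CONFLICT (empty clause)

Answer: CONFLICT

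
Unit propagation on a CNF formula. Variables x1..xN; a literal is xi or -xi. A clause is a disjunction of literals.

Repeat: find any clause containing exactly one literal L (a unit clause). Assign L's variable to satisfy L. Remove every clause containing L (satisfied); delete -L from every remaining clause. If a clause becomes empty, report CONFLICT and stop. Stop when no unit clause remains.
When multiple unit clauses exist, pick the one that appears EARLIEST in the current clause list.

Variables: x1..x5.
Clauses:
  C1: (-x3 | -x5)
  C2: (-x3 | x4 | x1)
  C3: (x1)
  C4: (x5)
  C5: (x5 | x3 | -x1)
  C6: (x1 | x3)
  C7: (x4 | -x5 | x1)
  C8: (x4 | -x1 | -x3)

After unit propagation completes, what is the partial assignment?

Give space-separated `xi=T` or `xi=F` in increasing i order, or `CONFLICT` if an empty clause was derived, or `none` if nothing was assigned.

Answer: x1=T x3=F x5=T

Derivation:
unit clause [1] forces x1=T; simplify:
  drop -1 from [5, 3, -1] -> [5, 3]
  drop -1 from [4, -1, -3] -> [4, -3]
  satisfied 4 clause(s); 4 remain; assigned so far: [1]
unit clause [5] forces x5=T; simplify:
  drop -5 from [-3, -5] -> [-3]
  satisfied 2 clause(s); 2 remain; assigned so far: [1, 5]
unit clause [-3] forces x3=F; simplify:
  satisfied 2 clause(s); 0 remain; assigned so far: [1, 3, 5]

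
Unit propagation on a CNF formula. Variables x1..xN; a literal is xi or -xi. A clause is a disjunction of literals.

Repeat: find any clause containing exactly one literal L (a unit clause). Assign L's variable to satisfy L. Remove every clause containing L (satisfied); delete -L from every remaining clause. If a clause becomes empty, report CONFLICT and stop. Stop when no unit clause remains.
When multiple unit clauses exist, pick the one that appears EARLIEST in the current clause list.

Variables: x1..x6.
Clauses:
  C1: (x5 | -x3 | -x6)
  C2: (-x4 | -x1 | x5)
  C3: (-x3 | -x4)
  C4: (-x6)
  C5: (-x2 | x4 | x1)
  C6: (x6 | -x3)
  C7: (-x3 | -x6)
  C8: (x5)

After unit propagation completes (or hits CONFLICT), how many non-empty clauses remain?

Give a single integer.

unit clause [-6] forces x6=F; simplify:
  drop 6 from [6, -3] -> [-3]
  satisfied 3 clause(s); 5 remain; assigned so far: [6]
unit clause [-3] forces x3=F; simplify:
  satisfied 2 clause(s); 3 remain; assigned so far: [3, 6]
unit clause [5] forces x5=T; simplify:
  satisfied 2 clause(s); 1 remain; assigned so far: [3, 5, 6]

Answer: 1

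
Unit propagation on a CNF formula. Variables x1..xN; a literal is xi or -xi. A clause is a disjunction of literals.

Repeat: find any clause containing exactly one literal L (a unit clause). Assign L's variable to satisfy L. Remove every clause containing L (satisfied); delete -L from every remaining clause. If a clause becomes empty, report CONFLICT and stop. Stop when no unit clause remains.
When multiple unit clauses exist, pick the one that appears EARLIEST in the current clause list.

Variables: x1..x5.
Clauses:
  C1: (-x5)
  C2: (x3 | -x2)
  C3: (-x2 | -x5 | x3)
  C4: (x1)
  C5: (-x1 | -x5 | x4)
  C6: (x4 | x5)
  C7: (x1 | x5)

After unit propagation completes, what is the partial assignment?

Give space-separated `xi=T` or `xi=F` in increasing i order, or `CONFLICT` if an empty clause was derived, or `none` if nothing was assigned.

unit clause [-5] forces x5=F; simplify:
  drop 5 from [4, 5] -> [4]
  drop 5 from [1, 5] -> [1]
  satisfied 3 clause(s); 4 remain; assigned so far: [5]
unit clause [1] forces x1=T; simplify:
  satisfied 2 clause(s); 2 remain; assigned so far: [1, 5]
unit clause [4] forces x4=T; simplify:
  satisfied 1 clause(s); 1 remain; assigned so far: [1, 4, 5]

Answer: x1=T x4=T x5=F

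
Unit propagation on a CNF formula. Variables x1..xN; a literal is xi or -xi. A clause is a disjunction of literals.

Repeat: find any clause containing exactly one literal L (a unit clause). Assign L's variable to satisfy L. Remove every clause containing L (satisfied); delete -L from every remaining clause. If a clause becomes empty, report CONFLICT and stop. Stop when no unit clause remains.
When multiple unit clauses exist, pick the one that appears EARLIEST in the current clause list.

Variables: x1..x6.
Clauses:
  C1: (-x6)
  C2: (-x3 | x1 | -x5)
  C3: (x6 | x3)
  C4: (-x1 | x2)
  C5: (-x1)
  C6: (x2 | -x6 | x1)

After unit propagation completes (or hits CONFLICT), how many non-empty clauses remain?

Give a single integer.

unit clause [-6] forces x6=F; simplify:
  drop 6 from [6, 3] -> [3]
  satisfied 2 clause(s); 4 remain; assigned so far: [6]
unit clause [3] forces x3=T; simplify:
  drop -3 from [-3, 1, -5] -> [1, -5]
  satisfied 1 clause(s); 3 remain; assigned so far: [3, 6]
unit clause [-1] forces x1=F; simplify:
  drop 1 from [1, -5] -> [-5]
  satisfied 2 clause(s); 1 remain; assigned so far: [1, 3, 6]
unit clause [-5] forces x5=F; simplify:
  satisfied 1 clause(s); 0 remain; assigned so far: [1, 3, 5, 6]

Answer: 0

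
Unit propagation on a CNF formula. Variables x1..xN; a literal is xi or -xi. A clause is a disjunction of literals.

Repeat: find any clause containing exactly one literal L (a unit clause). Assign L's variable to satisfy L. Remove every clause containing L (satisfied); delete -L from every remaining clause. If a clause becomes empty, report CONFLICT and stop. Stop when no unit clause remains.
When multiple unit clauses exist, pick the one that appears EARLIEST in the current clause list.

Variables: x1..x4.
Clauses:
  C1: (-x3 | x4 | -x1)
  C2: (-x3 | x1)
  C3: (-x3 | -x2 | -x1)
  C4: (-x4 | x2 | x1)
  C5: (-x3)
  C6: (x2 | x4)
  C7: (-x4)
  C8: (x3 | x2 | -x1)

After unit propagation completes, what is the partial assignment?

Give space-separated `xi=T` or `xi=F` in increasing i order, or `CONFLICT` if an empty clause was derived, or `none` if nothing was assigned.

Answer: x2=T x3=F x4=F

Derivation:
unit clause [-3] forces x3=F; simplify:
  drop 3 from [3, 2, -1] -> [2, -1]
  satisfied 4 clause(s); 4 remain; assigned so far: [3]
unit clause [-4] forces x4=F; simplify:
  drop 4 from [2, 4] -> [2]
  satisfied 2 clause(s); 2 remain; assigned so far: [3, 4]
unit clause [2] forces x2=T; simplify:
  satisfied 2 clause(s); 0 remain; assigned so far: [2, 3, 4]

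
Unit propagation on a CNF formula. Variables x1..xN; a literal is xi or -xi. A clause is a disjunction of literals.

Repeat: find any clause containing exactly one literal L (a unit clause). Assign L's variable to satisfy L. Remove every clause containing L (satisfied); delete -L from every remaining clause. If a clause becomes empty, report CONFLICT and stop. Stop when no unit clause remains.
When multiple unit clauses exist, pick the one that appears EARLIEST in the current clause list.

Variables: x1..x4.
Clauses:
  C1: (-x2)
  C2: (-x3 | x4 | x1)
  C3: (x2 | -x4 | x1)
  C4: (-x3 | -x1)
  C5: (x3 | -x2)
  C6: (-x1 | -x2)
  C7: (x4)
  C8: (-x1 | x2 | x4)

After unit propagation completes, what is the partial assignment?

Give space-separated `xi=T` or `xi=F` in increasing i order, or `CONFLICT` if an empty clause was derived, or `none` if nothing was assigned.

Answer: x1=T x2=F x3=F x4=T

Derivation:
unit clause [-2] forces x2=F; simplify:
  drop 2 from [2, -4, 1] -> [-4, 1]
  drop 2 from [-1, 2, 4] -> [-1, 4]
  satisfied 3 clause(s); 5 remain; assigned so far: [2]
unit clause [4] forces x4=T; simplify:
  drop -4 from [-4, 1] -> [1]
  satisfied 3 clause(s); 2 remain; assigned so far: [2, 4]
unit clause [1] forces x1=T; simplify:
  drop -1 from [-3, -1] -> [-3]
  satisfied 1 clause(s); 1 remain; assigned so far: [1, 2, 4]
unit clause [-3] forces x3=F; simplify:
  satisfied 1 clause(s); 0 remain; assigned so far: [1, 2, 3, 4]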